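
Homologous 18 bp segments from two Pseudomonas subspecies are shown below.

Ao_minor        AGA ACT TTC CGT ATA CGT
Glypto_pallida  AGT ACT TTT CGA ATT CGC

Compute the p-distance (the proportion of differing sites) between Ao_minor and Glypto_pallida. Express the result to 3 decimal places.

The sequences differ at positions 3 (A/T), 9 (C/T), 12 (T/A), 15 (A/T), 18 (T/C).
There are 5 differences over 18 sites, so p = 5/18 = 0.278.

0.278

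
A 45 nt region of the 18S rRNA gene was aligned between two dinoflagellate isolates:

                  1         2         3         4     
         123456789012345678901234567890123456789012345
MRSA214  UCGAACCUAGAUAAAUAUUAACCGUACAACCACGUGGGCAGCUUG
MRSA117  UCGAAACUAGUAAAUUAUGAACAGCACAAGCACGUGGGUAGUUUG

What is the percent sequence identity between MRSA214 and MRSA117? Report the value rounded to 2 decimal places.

Differing sites — 6:C/A; 11:A/U; 12:U/A; 15:A/U; 19:U/G; 23:C/A; 25:U/C; 30:C/G; 39:C/U; 42:C/U.
35 of the 45 sites match, so the percent identity is 35/45 × 100 = 77.78%.

77.78%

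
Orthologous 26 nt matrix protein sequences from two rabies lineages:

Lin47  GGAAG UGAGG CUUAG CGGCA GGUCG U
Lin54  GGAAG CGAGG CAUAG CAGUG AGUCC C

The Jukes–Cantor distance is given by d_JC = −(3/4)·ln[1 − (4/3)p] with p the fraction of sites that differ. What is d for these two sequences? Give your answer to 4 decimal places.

Differing sites — 6:U/C; 12:U/A; 17:G/A; 19:C/U; 20:A/G; 21:G/A; 25:G/C; 26:U/C.
p = 8/26 = 0.307692.
d = −0.75 · ln(1 − (4/3)·0.307692) = −0.75 · ln(0.589744) = −0.75 · (-0.528067) = 0.3961.

0.3961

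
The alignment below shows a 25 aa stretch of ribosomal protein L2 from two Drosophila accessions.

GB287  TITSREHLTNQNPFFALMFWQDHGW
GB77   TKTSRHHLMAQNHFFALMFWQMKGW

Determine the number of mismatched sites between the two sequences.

7

Mismatches occur at site 2 (I→K), site 6 (E→H), site 9 (T→M), site 10 (N→A), site 13 (P→H), site 22 (D→M), site 23 (H→K).
That gives 7 mismatches out of 25 aligned sites, so the Hamming distance is 7.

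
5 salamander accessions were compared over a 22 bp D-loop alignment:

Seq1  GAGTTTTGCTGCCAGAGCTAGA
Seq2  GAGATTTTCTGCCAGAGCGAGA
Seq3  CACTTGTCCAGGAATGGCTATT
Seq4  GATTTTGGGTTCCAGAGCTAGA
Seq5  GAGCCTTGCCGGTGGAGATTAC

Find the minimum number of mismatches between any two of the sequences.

Pairwise Hamming distances:
  Seq1 vs Seq2: 3
  Seq1 vs Seq3: 11
  Seq1 vs Seq4: 4
  Seq1 vs Seq5: 10
  Seq2 vs Seq3: 13
  Seq2 vs Seq4: 7
  Seq2 vs Seq5: 12
  Seq3 vs Seq4: 14
  Seq3 vs Seq5: 15
  Seq4 vs Seq5: 14
The smallest is 3, between Seq1 and Seq2.

3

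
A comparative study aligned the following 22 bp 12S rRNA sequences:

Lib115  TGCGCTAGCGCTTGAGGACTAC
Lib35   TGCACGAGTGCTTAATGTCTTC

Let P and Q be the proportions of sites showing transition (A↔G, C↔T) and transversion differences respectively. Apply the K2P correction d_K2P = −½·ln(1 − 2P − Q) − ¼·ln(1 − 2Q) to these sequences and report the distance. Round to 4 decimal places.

The sequences differ at positions 4 (G/A, transition), 6 (T/G, transversion), 9 (C/T, transition), 14 (G/A, transition), 16 (G/T, transversion), 18 (A/T, transversion), 21 (A/T, transversion).
Of the 7 differences, 3 transitions and 4 transversions over 22 sites: P = 3/22 = 0.136364, Q = 4/22 = 0.181818.
d = −0.5·ln(0.545454) − 0.25·ln(0.636364) = −0.5·(-0.606137) − 0.25·(-0.451985) = 0.4161.

0.4161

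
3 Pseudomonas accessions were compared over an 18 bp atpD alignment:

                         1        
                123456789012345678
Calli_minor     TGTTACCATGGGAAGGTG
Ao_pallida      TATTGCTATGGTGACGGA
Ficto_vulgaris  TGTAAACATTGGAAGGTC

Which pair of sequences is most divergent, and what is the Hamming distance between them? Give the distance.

11

Pairwise Hamming distances:
  Calli_minor vs Ao_pallida: 8
  Calli_minor vs Ficto_vulgaris: 4
  Ao_pallida vs Ficto_vulgaris: 11
The largest is 11, between Ao_pallida and Ficto_vulgaris.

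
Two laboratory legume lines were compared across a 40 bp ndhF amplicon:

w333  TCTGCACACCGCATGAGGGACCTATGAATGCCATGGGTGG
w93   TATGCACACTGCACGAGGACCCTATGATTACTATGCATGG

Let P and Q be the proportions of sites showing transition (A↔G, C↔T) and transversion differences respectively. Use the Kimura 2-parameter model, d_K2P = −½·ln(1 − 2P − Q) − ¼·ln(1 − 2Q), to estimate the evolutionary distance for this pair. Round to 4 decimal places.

The sequences differ at positions 2 (C/A, transversion), 10 (C/T, transition), 14 (T/C, transition), 19 (G/A, transition), 20 (A/C, transversion), 28 (A/T, transversion), 30 (G/A, transition), 32 (C/T, transition), 36 (G/C, transversion), 37 (G/A, transition).
Of the 10 differences, 6 transitions and 4 transversions over 40 sites: P = 6/40 = 0.150000, Q = 4/40 = 0.100000.
d = −0.5·ln(0.600000) − 0.25·ln(0.800000) = −0.5·(-0.510826) − 0.25·(-0.223144) = 0.3112.

0.3112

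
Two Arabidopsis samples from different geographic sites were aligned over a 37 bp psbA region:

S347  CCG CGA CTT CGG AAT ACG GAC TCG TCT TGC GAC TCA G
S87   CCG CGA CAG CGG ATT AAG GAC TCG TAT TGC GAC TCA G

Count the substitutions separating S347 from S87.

The sequences differ at positions 8 (T/A), 9 (T/G), 14 (A/T), 17 (C/A), 26 (C/A).
That gives 5 mismatches out of 37 aligned sites, so the Hamming distance is 5.

5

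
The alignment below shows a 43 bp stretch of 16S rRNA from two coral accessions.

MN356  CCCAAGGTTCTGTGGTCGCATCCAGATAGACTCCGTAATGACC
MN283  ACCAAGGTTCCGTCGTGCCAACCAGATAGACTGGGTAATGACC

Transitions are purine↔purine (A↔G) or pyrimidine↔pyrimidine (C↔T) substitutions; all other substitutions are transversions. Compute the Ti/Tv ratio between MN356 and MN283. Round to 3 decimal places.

0.143

The sequences differ at positions 1 (C/A, transversion), 11 (T/C, transition), 14 (G/C, transversion), 17 (C/G, transversion), 18 (G/C, transversion), 21 (T/A, transversion), 33 (C/G, transversion), 34 (C/G, transversion).
Of the 8 differences, 1 transition and 7 transversions, so Ti/Tv = 1/7 = 0.143.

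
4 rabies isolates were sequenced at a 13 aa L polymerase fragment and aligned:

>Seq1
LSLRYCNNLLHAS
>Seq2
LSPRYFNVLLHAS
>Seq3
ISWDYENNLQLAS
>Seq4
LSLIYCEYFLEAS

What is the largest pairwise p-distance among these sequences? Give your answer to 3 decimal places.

Pairwise Hamming distances:
  Seq1 vs Seq2: 3
  Seq1 vs Seq3: 6
  Seq1 vs Seq4: 5
  Seq2 vs Seq3: 7
  Seq2 vs Seq4: 7
  Seq3 vs Seq4: 9
The largest is 9 mismatches, between Seq3 and Seq4; p = 9/13 = 0.692.

0.692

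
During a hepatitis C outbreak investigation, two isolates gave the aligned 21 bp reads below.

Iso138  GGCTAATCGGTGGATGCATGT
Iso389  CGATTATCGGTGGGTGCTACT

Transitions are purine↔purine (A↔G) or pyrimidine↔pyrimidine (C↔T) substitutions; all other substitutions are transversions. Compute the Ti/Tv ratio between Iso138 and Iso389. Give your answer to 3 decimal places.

Mismatches occur at site 1 (G/C, transversion), site 3 (C/A, transversion), site 5 (A/T, transversion), site 14 (A/G, transition), site 18 (A/T, transversion), site 19 (T/A, transversion), site 20 (G/C, transversion).
Of the 7 differences, 1 transition and 6 transversions, so Ti/Tv = 1/6 = 0.167.

0.167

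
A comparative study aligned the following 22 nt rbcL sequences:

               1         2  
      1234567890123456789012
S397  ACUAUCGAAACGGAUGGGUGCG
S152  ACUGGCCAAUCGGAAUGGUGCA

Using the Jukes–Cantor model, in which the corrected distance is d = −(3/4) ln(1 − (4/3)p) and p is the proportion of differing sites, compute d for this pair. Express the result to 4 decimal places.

The sequences differ at positions 4 (A/G), 5 (U/G), 7 (G/C), 10 (A/U), 15 (U/A), 16 (G/U), 22 (G/A).
p = 7/22 = 0.318182.
d = −0.75 · ln(1 − (4/3)·0.318182) = −0.75 · ln(0.575757) = −0.75 · (-0.552070) = 0.4141.

0.4141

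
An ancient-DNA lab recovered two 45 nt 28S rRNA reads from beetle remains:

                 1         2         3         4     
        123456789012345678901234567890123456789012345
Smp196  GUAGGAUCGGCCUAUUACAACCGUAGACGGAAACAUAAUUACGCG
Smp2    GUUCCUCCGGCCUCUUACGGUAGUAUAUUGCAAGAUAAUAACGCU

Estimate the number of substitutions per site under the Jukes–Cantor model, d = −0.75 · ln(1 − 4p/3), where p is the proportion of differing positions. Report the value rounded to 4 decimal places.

0.5254

Mismatches occur at site 3 (A→U), site 4 (G→C), site 5 (G→C), site 6 (A→U), site 7 (U→C), site 14 (A→C), site 19 (A→G), site 20 (A→G), site 21 (C→U), site 22 (C→A), site 26 (G→U), site 28 (C→U), site 29 (G→U), site 31 (A→C), site 34 (C→G), site 40 (U→A), site 45 (G→U).
p = 17/45 = 0.377778.
d = −0.75 · ln(1 − (4/3)·0.377778) = −0.75 · ln(0.496296) = −0.75 · (-0.700583) = 0.5254.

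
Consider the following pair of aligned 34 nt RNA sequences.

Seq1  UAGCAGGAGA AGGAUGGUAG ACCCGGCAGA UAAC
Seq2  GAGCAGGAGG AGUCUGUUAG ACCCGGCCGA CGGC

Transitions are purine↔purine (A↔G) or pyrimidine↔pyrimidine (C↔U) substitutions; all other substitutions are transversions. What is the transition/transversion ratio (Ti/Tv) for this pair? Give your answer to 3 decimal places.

Differing sites — 1:U/G (Tv); 10:A/G (Ti); 13:G/U (Tv); 14:A/C (Tv); 17:G/U (Tv); 28:A/C (Tv); 31:U/C (Ti); 32:A/G (Ti); 33:A/G (Ti).
Of the 9 differences, 4 transitions and 5 transversions, so Ti/Tv = 4/5 = 0.800.

0.800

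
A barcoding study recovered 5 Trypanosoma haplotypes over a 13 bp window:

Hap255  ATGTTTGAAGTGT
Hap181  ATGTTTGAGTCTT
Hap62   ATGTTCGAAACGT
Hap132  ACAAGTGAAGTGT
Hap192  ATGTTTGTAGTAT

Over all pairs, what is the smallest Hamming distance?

Pairwise Hamming distances:
  Hap255 vs Hap181: 4
  Hap255 vs Hap62: 3
  Hap255 vs Hap132: 4
  Hap255 vs Hap192: 2
  Hap181 vs Hap62: 4
  Hap181 vs Hap132: 8
  Hap181 vs Hap192: 5
  Hap62 vs Hap132: 7
  Hap62 vs Hap192: 5
  Hap132 vs Hap192: 6
The smallest is 2, between Hap255 and Hap192.

2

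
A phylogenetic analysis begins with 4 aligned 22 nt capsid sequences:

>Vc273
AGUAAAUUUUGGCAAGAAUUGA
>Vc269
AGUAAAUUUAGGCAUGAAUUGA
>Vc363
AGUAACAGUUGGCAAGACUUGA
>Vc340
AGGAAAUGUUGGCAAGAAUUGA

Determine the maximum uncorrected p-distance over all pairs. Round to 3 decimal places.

Pairwise Hamming distances:
  Vc273 vs Vc269: 2
  Vc273 vs Vc363: 4
  Vc273 vs Vc340: 2
  Vc269 vs Vc363: 6
  Vc269 vs Vc340: 4
  Vc363 vs Vc340: 4
The largest is 6 mismatches, between Vc269 and Vc363; p = 6/22 = 0.273.

0.273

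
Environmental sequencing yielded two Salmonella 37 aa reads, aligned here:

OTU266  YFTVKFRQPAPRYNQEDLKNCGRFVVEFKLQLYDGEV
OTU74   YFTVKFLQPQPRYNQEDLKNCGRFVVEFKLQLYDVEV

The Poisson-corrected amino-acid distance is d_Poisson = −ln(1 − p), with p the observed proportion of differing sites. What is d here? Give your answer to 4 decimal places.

Differing sites — 7:R/L; 10:A/Q; 35:G/V.
p = 3/37 = 0.081081.
d = −ln(1 − 0.081081) = −ln(0.918919) = 0.0846.

0.0846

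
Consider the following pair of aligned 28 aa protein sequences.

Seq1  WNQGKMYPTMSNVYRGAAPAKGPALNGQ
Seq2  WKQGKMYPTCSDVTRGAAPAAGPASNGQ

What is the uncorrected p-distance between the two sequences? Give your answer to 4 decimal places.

0.2143

The sequences differ at positions 2 (N/K), 10 (M/C), 12 (N/D), 14 (Y/T), 21 (K/A), 25 (L/S).
There are 6 differences over 28 sites, so p = 6/28 = 0.2143.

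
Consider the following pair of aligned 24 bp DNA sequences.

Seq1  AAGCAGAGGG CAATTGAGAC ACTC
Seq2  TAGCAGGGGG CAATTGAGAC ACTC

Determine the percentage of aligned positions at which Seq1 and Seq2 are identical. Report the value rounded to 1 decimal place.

91.7%

Differing sites — 1:A/T; 7:A/G.
22 of the 24 sites match, so the percent identity is 22/24 × 100 = 91.7%.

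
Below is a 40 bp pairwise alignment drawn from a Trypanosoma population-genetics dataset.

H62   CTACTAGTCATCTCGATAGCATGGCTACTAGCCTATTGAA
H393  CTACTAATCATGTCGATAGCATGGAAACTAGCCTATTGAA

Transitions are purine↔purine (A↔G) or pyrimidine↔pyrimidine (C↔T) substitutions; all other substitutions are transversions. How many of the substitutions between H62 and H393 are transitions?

1

The sequences differ at positions 7 (G/A, transition), 12 (C/G, transversion), 25 (C/A, transversion), 26 (T/A, transversion).
Of the 4 differences, 1 transition and 3 transversions, so the answer is 1.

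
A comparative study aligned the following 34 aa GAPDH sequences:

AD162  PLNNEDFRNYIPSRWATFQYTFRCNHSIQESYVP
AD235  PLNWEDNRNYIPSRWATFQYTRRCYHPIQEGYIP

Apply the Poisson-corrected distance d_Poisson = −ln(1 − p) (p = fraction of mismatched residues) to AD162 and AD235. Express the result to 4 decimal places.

Differing sites — 4:N/W; 7:F/N; 22:F/R; 25:N/Y; 27:S/P; 31:S/G; 33:V/I.
p = 7/34 = 0.205882.
d = −ln(1 − 0.205882) = −ln(0.794118) = 0.2305.

0.2305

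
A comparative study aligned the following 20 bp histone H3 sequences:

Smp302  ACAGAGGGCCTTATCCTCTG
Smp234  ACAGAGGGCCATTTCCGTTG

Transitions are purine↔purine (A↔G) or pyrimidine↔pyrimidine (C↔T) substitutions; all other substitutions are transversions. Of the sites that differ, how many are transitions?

1

Mismatches occur at site 11 (T→A, transversion), site 13 (A→T, transversion), site 17 (T→G, transversion), site 18 (C→T, transition).
Of the 4 differences, 1 transition and 3 transversions, so the answer is 1.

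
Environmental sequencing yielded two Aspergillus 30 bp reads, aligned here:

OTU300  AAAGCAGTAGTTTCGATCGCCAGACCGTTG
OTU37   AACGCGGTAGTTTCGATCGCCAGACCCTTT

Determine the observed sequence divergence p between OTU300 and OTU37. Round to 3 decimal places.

0.133

Mismatches occur at site 3 (A→C), site 6 (A→G), site 27 (G→C), site 30 (G→T).
There are 4 differences over 30 sites, so p = 4/30 = 0.133.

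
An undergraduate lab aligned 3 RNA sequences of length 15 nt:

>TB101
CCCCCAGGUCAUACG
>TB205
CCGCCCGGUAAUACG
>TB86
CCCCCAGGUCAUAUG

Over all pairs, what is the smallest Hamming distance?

Pairwise Hamming distances:
  TB101 vs TB205: 3
  TB101 vs TB86: 1
  TB205 vs TB86: 4
The smallest is 1, between TB101 and TB86.

1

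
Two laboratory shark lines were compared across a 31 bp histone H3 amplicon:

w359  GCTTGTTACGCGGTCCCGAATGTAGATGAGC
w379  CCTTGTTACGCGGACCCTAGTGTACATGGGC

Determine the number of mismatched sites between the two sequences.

6

Mismatches occur at site 1 (G↔C), site 14 (T↔A), site 18 (G↔T), site 20 (A↔G), site 25 (G↔C), site 29 (A↔G).
That gives 6 mismatches out of 31 aligned sites, so the Hamming distance is 6.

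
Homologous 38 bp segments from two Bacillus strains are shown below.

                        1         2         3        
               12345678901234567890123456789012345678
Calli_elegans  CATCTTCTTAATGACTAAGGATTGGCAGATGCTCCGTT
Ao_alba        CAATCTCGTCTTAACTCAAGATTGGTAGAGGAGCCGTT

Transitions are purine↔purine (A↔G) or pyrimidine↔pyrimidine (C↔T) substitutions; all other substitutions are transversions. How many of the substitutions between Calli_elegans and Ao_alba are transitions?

The sequences differ at positions 3 (T/A, transversion), 4 (C/T, transition), 5 (T/C, transition), 8 (T/G, transversion), 10 (A/C, transversion), 11 (A/T, transversion), 13 (G/A, transition), 17 (A/C, transversion), 19 (G/A, transition), 26 (C/T, transition), 30 (T/G, transversion), 32 (C/A, transversion), 33 (T/G, transversion).
Of the 13 differences, 5 transitions and 8 transversions, so the answer is 5.

5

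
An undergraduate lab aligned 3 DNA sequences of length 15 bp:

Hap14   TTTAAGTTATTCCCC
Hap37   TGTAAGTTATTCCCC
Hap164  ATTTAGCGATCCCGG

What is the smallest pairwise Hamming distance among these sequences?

1

Pairwise Hamming distances:
  Hap14 vs Hap37: 1
  Hap14 vs Hap164: 7
  Hap37 vs Hap164: 8
The smallest is 1, between Hap14 and Hap37.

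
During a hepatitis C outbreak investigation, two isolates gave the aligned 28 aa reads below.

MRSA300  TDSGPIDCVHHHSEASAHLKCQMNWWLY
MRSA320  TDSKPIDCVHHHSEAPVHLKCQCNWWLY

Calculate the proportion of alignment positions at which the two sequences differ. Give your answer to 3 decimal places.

Mismatches occur at site 4 (G→K), site 16 (S→P), site 17 (A→V), site 23 (M→C).
There are 4 differences over 28 sites, so p = 4/28 = 0.143.

0.143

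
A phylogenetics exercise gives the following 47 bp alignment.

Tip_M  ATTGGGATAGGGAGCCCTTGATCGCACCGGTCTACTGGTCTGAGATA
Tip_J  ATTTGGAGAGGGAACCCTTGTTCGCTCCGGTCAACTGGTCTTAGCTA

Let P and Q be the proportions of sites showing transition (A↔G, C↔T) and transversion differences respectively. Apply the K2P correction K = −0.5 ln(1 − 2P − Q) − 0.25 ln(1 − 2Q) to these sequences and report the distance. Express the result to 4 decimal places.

0.1947

The sequences differ at positions 4 (G/T, transversion), 8 (T/G, transversion), 14 (G/A, transition), 21 (A/T, transversion), 26 (A/T, transversion), 33 (T/A, transversion), 42 (G/T, transversion), 45 (A/C, transversion).
Of the 8 differences, 1 transition and 7 transversions over 47 sites: P = 1/47 = 0.021277, Q = 7/47 = 0.148936.
d = −0.5·ln(0.808510) − 0.25·ln(0.702128) = −0.5·(-0.212562) − 0.25·(-0.353640) = 0.1947.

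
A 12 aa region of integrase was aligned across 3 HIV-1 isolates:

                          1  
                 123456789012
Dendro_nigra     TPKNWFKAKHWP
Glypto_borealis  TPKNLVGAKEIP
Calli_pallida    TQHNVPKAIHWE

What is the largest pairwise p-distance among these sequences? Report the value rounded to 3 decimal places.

0.750

Pairwise Hamming distances:
  Dendro_nigra vs Glypto_borealis: 5
  Dendro_nigra vs Calli_pallida: 6
  Glypto_borealis vs Calli_pallida: 9
The largest is 9 mismatches, between Glypto_borealis and Calli_pallida; p = 9/12 = 0.750.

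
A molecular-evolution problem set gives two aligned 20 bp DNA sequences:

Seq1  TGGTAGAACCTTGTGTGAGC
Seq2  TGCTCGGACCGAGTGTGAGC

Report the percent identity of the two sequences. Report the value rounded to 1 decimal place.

75.0%

The sequences differ at positions 3 (G/C), 5 (A/C), 7 (A/G), 11 (T/G), 12 (T/A).
15 of the 20 sites match, so the percent identity is 15/20 × 100 = 75.0%.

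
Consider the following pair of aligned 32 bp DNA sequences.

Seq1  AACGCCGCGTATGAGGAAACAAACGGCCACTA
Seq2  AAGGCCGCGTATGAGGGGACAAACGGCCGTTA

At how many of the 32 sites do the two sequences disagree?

Mismatches occur at site 3 (C↔G), site 17 (A↔G), site 18 (A↔G), site 29 (A↔G), site 30 (C↔T).
That gives 5 mismatches out of 32 aligned sites, so the Hamming distance is 5.

5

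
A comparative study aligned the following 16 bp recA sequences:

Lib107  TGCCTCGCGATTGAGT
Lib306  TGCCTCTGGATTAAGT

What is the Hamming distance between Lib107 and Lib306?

Differing sites — 7:G/T; 8:C/G; 13:G/A.
That gives 3 mismatches out of 16 aligned sites, so the Hamming distance is 3.

3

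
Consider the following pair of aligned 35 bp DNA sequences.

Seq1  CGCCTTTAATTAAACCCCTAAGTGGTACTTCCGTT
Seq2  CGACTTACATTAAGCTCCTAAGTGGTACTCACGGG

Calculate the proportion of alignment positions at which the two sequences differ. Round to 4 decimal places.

0.2571

The sequences differ at positions 3 (C/A), 7 (T/A), 8 (A/C), 14 (A/G), 16 (C/T), 30 (T/C), 31 (C/A), 34 (T/G), 35 (T/G).
There are 9 differences over 35 sites, so p = 9/35 = 0.2571.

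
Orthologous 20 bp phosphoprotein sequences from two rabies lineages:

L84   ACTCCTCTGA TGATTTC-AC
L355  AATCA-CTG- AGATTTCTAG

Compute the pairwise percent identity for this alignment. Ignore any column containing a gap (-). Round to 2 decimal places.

Excluding the 3 gap columns leaves 17 comparable sites.
Differing sites — 2:C/A; 5:C/A; 11:T/A; 20:C/G.
13 of the 17 comparable sites match, so the percent identity is 13/17 × 100 = 76.47%.

76.47%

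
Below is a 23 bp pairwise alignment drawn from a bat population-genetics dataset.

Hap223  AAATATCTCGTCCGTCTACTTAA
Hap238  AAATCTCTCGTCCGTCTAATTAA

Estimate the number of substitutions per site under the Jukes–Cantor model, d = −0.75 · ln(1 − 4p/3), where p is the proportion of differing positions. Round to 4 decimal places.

Differing sites — 5:A/C; 19:C/A.
p = 2/23 = 0.086957.
d = −0.75 · ln(1 − (4/3)·0.086957) = −0.75 · ln(0.884057) = −0.75 · (-0.123234) = 0.0924.

0.0924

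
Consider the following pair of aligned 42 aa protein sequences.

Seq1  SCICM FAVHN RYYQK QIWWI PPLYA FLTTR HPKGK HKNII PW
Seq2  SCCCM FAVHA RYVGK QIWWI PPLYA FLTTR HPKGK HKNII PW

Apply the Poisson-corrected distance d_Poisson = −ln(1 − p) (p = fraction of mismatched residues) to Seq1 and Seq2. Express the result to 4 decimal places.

The sequences differ at positions 3 (I/C), 10 (N/A), 13 (Y/V), 14 (Q/G).
p = 4/42 = 0.095238.
d = −ln(1 − 0.095238) = −ln(0.904762) = 0.1001.

0.1001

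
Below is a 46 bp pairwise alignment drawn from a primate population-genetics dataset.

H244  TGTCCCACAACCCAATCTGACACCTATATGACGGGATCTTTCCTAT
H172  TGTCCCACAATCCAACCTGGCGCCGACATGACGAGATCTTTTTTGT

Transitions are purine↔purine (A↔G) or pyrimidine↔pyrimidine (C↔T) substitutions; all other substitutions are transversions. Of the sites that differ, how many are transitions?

9

The sequences differ at positions 11 (C/T, transition), 16 (T/C, transition), 20 (A/G, transition), 22 (A/G, transition), 25 (T/G, transversion), 27 (T/C, transition), 34 (G/A, transition), 42 (C/T, transition), 43 (C/T, transition), 45 (A/G, transition).
Of the 10 differences, 9 transitions and 1 transversion, so the answer is 9.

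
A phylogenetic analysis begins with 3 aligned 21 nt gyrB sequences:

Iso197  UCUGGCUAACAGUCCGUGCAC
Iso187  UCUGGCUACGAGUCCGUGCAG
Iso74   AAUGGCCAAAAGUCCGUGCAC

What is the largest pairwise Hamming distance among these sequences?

6

Pairwise Hamming distances:
  Iso197 vs Iso187: 3
  Iso197 vs Iso74: 4
  Iso187 vs Iso74: 6
The largest is 6, between Iso187 and Iso74.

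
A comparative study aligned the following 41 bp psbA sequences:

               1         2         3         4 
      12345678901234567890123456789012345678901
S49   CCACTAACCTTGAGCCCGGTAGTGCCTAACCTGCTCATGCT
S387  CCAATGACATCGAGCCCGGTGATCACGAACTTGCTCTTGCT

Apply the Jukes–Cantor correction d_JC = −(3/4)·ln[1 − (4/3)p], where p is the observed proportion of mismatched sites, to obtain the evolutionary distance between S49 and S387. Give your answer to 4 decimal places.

0.3321

Differing sites — 4:C/A; 6:A/G; 9:C/A; 11:T/C; 21:A/G; 22:G/A; 24:G/C; 25:C/A; 27:T/G; 31:C/T; 37:A/T.
p = 11/41 = 0.268293.
d = −0.75 · ln(1 − (4/3)·0.268293) = −0.75 · ln(0.642276) = −0.75 · (-0.442737) = 0.3321.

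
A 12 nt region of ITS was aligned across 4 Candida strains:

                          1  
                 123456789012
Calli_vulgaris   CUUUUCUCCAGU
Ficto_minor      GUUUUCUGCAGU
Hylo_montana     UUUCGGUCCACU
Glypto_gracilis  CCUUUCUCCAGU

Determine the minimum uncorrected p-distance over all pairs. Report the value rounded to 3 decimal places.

0.083

Pairwise Hamming distances:
  Calli_vulgaris vs Ficto_minor: 2
  Calli_vulgaris vs Hylo_montana: 5
  Calli_vulgaris vs Glypto_gracilis: 1
  Ficto_minor vs Hylo_montana: 6
  Ficto_minor vs Glypto_gracilis: 3
  Hylo_montana vs Glypto_gracilis: 6
The smallest is 1 mismatch, between Calli_vulgaris and Glypto_gracilis; p = 1/12 = 0.083.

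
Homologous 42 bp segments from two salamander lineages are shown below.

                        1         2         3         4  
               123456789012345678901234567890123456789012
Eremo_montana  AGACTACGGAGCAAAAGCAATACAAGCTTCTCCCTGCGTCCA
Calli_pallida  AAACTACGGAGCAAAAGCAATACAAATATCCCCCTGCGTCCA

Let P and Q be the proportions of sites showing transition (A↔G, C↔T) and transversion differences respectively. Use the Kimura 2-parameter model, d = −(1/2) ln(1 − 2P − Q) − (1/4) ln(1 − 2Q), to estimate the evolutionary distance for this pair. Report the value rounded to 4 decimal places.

The sequences differ at positions 2 (G/A, transition), 26 (G/A, transition), 27 (C/T, transition), 28 (T/A, transversion), 31 (T/C, transition).
Of the 5 differences, 4 transitions and 1 transversion over 42 sites: P = 4/42 = 0.095238, Q = 1/42 = 0.023810.
d = −0.5·ln(0.785714) − 0.25·ln(0.952380) = −0.5·(-0.241162) − 0.25·(-0.048791) = 0.1328.

0.1328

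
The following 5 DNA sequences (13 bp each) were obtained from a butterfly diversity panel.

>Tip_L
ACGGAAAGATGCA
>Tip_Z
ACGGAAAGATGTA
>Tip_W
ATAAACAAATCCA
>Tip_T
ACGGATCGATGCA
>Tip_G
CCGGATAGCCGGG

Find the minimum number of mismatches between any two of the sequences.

1

Pairwise Hamming distances:
  Tip_L vs Tip_Z: 1
  Tip_L vs Tip_W: 6
  Tip_L vs Tip_T: 2
  Tip_L vs Tip_G: 6
  Tip_Z vs Tip_W: 7
  Tip_Z vs Tip_T: 3
  Tip_Z vs Tip_G: 6
  Tip_W vs Tip_T: 7
  Tip_W vs Tip_G: 11
  Tip_T vs Tip_G: 6
The smallest is 1, between Tip_L and Tip_Z.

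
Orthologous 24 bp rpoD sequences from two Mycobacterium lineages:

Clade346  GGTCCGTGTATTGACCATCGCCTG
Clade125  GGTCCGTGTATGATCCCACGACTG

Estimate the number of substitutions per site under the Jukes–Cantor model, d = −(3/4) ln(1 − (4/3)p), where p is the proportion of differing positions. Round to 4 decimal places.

The sequences differ at positions 12 (T/G), 13 (G/A), 14 (A/T), 17 (A/C), 18 (T/A), 21 (C/A).
p = 6/24 = 0.250000.
d = −0.75 · ln(1 − (4/3)·0.250000) = −0.75 · ln(0.666667) = −0.75 · (-0.405465) = 0.3041.

0.3041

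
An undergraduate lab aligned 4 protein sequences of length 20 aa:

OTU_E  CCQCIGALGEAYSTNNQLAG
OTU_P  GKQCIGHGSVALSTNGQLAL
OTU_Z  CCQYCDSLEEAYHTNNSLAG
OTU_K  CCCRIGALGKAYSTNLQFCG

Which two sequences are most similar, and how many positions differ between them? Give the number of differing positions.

6

Pairwise Hamming distances:
  OTU_E vs OTU_P: 9
  OTU_E vs OTU_Z: 7
  OTU_E vs OTU_K: 6
  OTU_P vs OTU_Z: 14
  OTU_P vs OTU_K: 13
  OTU_Z vs OTU_K: 12
The smallest is 6, between OTU_E and OTU_K.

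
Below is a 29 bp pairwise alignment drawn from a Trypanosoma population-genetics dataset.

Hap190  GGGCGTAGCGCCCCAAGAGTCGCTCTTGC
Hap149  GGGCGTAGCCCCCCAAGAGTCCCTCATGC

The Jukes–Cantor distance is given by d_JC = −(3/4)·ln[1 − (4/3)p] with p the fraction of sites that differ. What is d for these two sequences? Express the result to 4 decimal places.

0.1113

Differing sites — 10:G/C; 22:G/C; 26:T/A.
p = 3/29 = 0.103448.
d = −0.75 · ln(1 − (4/3)·0.103448) = −0.75 · ln(0.862069) = −0.75 · (-0.148420) = 0.1113.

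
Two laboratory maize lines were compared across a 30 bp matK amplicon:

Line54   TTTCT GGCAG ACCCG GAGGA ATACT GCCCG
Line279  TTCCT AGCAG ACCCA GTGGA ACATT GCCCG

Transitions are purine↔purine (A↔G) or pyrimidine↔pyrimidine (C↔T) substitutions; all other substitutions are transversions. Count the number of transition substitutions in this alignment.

5

The sequences differ at positions 3 (T/C, transition), 6 (G/A, transition), 15 (G/A, transition), 17 (A/T, transversion), 22 (T/C, transition), 24 (C/T, transition).
Of the 6 differences, 5 transitions and 1 transversion, so the answer is 5.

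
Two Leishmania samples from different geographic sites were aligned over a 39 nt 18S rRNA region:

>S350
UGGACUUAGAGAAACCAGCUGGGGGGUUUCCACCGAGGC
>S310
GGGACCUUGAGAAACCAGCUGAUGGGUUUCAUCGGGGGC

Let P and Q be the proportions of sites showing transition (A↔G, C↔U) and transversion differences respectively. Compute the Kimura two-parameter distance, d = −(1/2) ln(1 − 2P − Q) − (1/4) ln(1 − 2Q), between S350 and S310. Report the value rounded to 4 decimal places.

0.2758

The sequences differ at positions 1 (U/G, transversion), 6 (U/C, transition), 8 (A/U, transversion), 22 (G/A, transition), 23 (G/U, transversion), 31 (C/A, transversion), 32 (A/U, transversion), 34 (C/G, transversion), 36 (A/G, transition).
Of the 9 differences, 3 transitions and 6 transversions over 39 sites: P = 3/39 = 0.076923, Q = 6/39 = 0.153846.
d = −0.5·ln(0.692308) − 0.25·ln(0.692308) = −0.5·(-0.367724) − 0.25·(-0.367724) = 0.2758.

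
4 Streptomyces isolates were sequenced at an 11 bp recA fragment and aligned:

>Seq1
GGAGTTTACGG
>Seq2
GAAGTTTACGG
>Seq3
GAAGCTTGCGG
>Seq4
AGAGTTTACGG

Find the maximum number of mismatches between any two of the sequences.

4

Pairwise Hamming distances:
  Seq1 vs Seq2: 1
  Seq1 vs Seq3: 3
  Seq1 vs Seq4: 1
  Seq2 vs Seq3: 2
  Seq2 vs Seq4: 2
  Seq3 vs Seq4: 4
The largest is 4, between Seq3 and Seq4.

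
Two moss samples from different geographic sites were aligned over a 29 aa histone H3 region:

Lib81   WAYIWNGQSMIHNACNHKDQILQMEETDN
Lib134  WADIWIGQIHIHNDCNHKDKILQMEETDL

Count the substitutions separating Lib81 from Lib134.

The sequences differ at positions 3 (Y/D), 6 (N/I), 9 (S/I), 10 (M/H), 14 (A/D), 20 (Q/K), 29 (N/L).
That gives 7 mismatches out of 29 aligned sites, so the Hamming distance is 7.

7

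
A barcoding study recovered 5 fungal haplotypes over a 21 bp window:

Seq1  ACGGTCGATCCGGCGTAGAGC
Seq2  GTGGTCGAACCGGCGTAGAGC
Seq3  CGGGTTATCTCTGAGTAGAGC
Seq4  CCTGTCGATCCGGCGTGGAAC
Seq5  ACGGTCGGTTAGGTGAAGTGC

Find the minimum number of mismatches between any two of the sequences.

Pairwise Hamming distances:
  Seq1 vs Seq2: 3
  Seq1 vs Seq3: 9
  Seq1 vs Seq4: 4
  Seq1 vs Seq5: 6
  Seq2 vs Seq3: 9
  Seq2 vs Seq4: 6
  Seq2 vs Seq5: 9
  Seq3 vs Seq4: 11
  Seq3 vs Seq5: 11
  Seq4 vs Seq5: 10
The smallest is 3, between Seq1 and Seq2.

3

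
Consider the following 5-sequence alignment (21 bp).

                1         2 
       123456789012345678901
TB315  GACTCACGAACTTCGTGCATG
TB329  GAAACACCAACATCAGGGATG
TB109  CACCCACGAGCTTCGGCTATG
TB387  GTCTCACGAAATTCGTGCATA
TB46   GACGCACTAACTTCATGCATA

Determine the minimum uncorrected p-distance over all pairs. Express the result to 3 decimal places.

0.143

Pairwise Hamming distances:
  TB315 vs TB329: 7
  TB315 vs TB109: 6
  TB315 vs TB387: 3
  TB315 vs TB46: 4
  TB329 vs TB109: 9
  TB329 vs TB387: 10
  TB329 vs TB46: 7
  TB109 vs TB387: 9
  TB109 vs TB46: 9
  TB387 vs TB46: 5
The smallest is 3 mismatches, between TB315 and TB387; p = 3/21 = 0.143.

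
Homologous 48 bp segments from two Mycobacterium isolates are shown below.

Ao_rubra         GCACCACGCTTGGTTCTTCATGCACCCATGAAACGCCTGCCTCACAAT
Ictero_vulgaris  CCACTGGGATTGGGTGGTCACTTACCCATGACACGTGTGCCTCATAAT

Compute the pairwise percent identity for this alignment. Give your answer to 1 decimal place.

68.8%

Mismatches occur at site 1 (G→C), site 5 (C→T), site 6 (A→G), site 7 (C→G), site 9 (C→A), site 14 (T→G), site 16 (C→G), site 17 (T→G), site 21 (T→C), site 22 (G→T), site 23 (C→T), site 32 (A→C), site 36 (C→T), site 37 (C→G), site 45 (C→T).
33 of the 48 sites match, so the percent identity is 33/48 × 100 = 68.8%.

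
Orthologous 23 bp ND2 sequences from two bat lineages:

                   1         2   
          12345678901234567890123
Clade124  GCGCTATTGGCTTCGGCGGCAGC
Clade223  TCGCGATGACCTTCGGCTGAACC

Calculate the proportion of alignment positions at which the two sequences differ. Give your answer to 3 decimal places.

The sequences differ at positions 1 (G/T), 5 (T/G), 8 (T/G), 9 (G/A), 10 (G/C), 18 (G/T), 20 (C/A), 22 (G/C).
There are 8 differences over 23 sites, so p = 8/23 = 0.348.

0.348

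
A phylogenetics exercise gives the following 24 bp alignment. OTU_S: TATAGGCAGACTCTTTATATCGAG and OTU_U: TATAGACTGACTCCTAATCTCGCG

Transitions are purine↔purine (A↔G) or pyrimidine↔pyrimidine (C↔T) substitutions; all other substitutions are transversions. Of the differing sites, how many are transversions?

4

Mismatches occur at site 6 (G↔A, transition), site 8 (A↔T, transversion), site 14 (T↔C, transition), site 16 (T↔A, transversion), site 19 (A↔C, transversion), site 23 (A↔C, transversion).
Of the 6 differences, 2 transitions and 4 transversions, so the answer is 4.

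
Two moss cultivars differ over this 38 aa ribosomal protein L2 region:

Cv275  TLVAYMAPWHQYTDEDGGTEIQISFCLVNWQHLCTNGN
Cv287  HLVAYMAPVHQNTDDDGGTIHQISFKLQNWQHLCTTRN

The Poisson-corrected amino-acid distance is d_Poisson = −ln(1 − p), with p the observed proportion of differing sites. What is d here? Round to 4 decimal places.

The sequences differ at positions 1 (T/H), 9 (W/V), 12 (Y/N), 15 (E/D), 20 (E/I), 21 (I/H), 26 (C/K), 28 (V/Q), 36 (N/T), 37 (G/R).
p = 10/38 = 0.263158.
d = −ln(1 − 0.263158) = −ln(0.736842) = 0.3054.

0.3054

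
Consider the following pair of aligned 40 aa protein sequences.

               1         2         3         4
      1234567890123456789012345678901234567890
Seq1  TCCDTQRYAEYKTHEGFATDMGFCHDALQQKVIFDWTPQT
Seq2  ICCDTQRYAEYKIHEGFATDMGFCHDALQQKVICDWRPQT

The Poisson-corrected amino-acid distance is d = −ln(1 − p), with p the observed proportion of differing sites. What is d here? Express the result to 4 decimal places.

Differing sites — 1:T/I; 13:T/I; 34:F/C; 37:T/R.
p = 4/40 = 0.100000.
d = −ln(1 − 0.100000) = −ln(0.900000) = 0.1054.

0.1054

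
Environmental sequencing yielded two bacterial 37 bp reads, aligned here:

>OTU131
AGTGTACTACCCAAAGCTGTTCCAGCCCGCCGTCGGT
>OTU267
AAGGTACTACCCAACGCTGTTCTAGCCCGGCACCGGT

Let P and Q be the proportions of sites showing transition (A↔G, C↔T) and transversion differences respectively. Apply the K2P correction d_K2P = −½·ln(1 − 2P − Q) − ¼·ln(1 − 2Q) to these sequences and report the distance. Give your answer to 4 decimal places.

Differing sites — 2:G/A (Ti); 3:T/G (Tv); 15:A/C (Tv); 23:C/T (Ti); 30:C/G (Tv); 32:G/A (Ti); 33:T/C (Ti).
Of the 7 differences, 4 transitions and 3 transversions over 37 sites: P = 4/37 = 0.108108, Q = 3/37 = 0.081081.
d = −0.5·ln(0.702703) − 0.25·ln(0.837838) = −0.5·(-0.352821) − 0.25·(-0.176931) = 0.2206.

0.2206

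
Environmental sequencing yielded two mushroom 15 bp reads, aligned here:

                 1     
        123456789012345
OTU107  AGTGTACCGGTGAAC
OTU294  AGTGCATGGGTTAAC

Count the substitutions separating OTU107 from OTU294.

Differing sites — 5:T/C; 7:C/T; 8:C/G; 12:G/T.
That gives 4 mismatches out of 15 aligned sites, so the Hamming distance is 4.

4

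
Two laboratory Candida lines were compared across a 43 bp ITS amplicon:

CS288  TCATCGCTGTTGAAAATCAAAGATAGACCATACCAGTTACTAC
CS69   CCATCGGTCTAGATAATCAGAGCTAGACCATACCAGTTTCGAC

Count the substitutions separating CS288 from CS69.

9

Mismatches occur at site 1 (T→C), site 7 (C→G), site 9 (G→C), site 11 (T→A), site 14 (A→T), site 20 (A→G), site 23 (A→C), site 39 (A→T), site 41 (T→G).
That gives 9 mismatches out of 43 aligned sites, so the Hamming distance is 9.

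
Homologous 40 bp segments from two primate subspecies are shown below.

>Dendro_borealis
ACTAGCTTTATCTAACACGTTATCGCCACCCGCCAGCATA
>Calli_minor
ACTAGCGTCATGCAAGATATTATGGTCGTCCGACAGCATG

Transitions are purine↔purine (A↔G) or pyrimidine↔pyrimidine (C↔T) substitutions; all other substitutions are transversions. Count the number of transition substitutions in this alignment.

8

Mismatches occur at site 7 (T/G, transversion), site 9 (T/C, transition), site 12 (C/G, transversion), site 13 (T/C, transition), site 16 (C/G, transversion), site 18 (C/T, transition), site 19 (G/A, transition), site 24 (C/G, transversion), site 26 (C/T, transition), site 28 (A/G, transition), site 29 (C/T, transition), site 33 (C/A, transversion), site 40 (A/G, transition).
Of the 13 differences, 8 transitions and 5 transversions, so the answer is 8.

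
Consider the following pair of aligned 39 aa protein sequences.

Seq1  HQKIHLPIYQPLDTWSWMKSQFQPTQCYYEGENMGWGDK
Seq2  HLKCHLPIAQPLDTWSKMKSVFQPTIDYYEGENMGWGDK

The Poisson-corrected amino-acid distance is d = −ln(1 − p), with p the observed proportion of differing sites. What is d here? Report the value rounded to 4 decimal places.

Differing sites — 2:Q/L; 4:I/C; 9:Y/A; 17:W/K; 21:Q/V; 26:Q/I; 27:C/D.
p = 7/39 = 0.179487.
d = −ln(1 − 0.179487) = −ln(0.820513) = 0.1978.

0.1978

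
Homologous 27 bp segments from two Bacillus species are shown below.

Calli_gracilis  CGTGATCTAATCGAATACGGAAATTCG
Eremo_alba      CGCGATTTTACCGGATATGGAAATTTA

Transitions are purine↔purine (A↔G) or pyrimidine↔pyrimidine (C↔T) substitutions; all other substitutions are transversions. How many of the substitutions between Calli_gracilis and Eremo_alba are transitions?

The sequences differ at positions 3 (T/C, transition), 7 (C/T, transition), 9 (A/T, transversion), 11 (T/C, transition), 14 (A/G, transition), 18 (C/T, transition), 26 (C/T, transition), 27 (G/A, transition).
Of the 8 differences, 7 transitions and 1 transversion, so the answer is 7.

7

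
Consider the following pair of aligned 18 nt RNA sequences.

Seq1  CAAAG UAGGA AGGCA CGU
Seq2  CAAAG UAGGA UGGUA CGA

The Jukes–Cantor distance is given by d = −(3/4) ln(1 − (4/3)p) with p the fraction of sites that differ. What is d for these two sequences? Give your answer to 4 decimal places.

Mismatches occur at site 11 (A→U), site 14 (C→U), site 18 (U→A).
p = 3/18 = 0.166667.
d = −0.75 · ln(1 − (4/3)·0.166667) = −0.75 · ln(0.777777) = −0.75 · (-0.251315) = 0.1885.

0.1885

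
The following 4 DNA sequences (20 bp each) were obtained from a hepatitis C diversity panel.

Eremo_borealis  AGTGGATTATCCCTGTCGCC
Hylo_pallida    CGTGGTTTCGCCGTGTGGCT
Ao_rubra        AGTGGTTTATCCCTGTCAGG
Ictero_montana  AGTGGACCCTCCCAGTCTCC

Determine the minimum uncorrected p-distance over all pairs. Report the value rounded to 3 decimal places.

Pairwise Hamming distances:
  Eremo_borealis vs Hylo_pallida: 7
  Eremo_borealis vs Ao_rubra: 4
  Eremo_borealis vs Ictero_montana: 5
  Hylo_pallida vs Ao_rubra: 8
  Hylo_pallida vs Ictero_montana: 10
  Ao_rubra vs Ictero_montana: 8
The smallest is 4 mismatches, between Eremo_borealis and Ao_rubra; p = 4/20 = 0.200.

0.200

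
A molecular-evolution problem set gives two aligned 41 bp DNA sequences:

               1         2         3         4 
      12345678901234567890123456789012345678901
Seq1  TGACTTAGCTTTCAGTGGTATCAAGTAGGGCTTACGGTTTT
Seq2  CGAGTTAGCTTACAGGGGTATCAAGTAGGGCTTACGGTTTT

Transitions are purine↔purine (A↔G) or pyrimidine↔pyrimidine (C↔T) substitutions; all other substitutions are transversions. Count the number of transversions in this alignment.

Differing sites — 1:T/C (Ti); 4:C/G (Tv); 12:T/A (Tv); 16:T/G (Tv).
Of the 4 differences, 1 transition and 3 transversions, so the answer is 3.

3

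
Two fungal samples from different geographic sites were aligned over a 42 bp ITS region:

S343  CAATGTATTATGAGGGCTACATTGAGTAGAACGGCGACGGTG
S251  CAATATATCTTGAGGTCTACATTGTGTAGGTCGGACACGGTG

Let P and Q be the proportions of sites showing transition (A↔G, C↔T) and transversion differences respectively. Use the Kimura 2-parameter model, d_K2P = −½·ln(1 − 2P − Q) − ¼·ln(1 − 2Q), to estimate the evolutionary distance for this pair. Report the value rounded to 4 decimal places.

Mismatches occur at site 5 (G/A, transition), site 9 (T/C, transition), site 10 (A/T, transversion), site 16 (G/T, transversion), site 25 (A/T, transversion), site 30 (A/G, transition), site 31 (A/T, transversion), site 35 (C/A, transversion), site 36 (G/C, transversion).
Of the 9 differences, 3 transitions and 6 transversions over 42 sites: P = 3/42 = 0.071429, Q = 6/42 = 0.142857.
d = −0.5·ln(0.714285) − 0.25·ln(0.714286) = −0.5·(-0.336473) − 0.25·(-0.336472) = 0.2524.

0.2524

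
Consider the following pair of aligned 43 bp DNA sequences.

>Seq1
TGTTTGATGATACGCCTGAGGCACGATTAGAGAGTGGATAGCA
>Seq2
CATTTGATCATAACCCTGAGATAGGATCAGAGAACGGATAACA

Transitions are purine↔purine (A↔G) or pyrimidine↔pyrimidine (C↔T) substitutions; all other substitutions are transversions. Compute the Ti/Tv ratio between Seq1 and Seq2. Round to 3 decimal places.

Differing sites — 1:T/C (Ti); 2:G/A (Ti); 9:G/C (Tv); 13:C/A (Tv); 14:G/C (Tv); 21:G/A (Ti); 22:C/T (Ti); 24:C/G (Tv); 28:T/C (Ti); 34:G/A (Ti); 35:T/C (Ti); 41:G/A (Ti).
Of the 12 differences, 8 transitions and 4 transversions, so Ti/Tv = 8/4 = 2.000.

2.000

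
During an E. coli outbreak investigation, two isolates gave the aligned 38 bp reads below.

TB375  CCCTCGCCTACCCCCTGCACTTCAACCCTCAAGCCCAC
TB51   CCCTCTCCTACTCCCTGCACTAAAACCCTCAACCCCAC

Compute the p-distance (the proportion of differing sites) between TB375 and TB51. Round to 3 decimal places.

0.132

Differing sites — 6:G/T; 12:C/T; 22:T/A; 23:C/A; 33:G/C.
There are 5 differences over 38 sites, so p = 5/38 = 0.132.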